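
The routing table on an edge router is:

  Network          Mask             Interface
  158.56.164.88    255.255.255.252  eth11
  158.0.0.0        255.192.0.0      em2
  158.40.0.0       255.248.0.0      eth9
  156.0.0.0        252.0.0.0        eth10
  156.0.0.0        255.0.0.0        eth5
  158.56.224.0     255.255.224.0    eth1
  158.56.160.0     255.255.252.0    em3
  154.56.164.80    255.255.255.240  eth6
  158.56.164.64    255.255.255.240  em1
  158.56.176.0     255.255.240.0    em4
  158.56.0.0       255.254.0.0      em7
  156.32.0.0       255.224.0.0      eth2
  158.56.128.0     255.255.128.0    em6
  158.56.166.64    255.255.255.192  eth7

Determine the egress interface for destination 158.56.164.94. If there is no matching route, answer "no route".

em6

Routes whose prefix contains 158.56.164.94:
  156.0.0.0/6 (156.0.0.0 - 159.255.255.255) -> eth10
  158.0.0.0/10 (158.0.0.0 - 158.63.255.255) -> em2
  158.56.0.0/15 (158.56.0.0 - 158.57.255.255) -> em7
  158.56.128.0/17 (158.56.128.0 - 158.56.255.255) -> em6
More-specific entries that do NOT match:
  158.56.164.88/30 (158.56.164.88 - 158.56.164.91) does not contain 158.56.164.94
  154.56.164.80/28 (154.56.164.80 - 154.56.164.95) does not contain 158.56.164.94
  158.56.164.64/28 (158.56.164.64 - 158.56.164.79) does not contain 158.56.164.94
  158.56.166.64/26 (158.56.166.64 - 158.56.166.127) does not contain 158.56.164.94
  158.56.160.0/22 (158.56.160.0 - 158.56.163.255) does not contain 158.56.164.94
  158.56.176.0/20 (158.56.176.0 - 158.56.191.255) does not contain 158.56.164.94
  158.56.224.0/19 (158.56.224.0 - 158.56.255.255) does not contain 158.56.164.94
Longest matching prefix is /17 -> interface em6.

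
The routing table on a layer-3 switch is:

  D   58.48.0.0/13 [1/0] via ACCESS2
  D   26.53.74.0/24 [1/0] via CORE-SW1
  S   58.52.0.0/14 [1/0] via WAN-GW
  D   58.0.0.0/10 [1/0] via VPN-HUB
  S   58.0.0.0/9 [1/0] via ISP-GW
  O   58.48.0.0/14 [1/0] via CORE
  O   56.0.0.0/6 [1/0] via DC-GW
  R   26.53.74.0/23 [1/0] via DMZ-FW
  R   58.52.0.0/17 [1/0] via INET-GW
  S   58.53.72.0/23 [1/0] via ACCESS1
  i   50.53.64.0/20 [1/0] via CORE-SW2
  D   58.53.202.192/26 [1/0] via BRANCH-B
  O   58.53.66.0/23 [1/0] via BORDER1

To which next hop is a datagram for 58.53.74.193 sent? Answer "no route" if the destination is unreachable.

Routes whose prefix contains 58.53.74.193:
  56.0.0.0/6 (56.0.0.0 - 59.255.255.255) -> DC-GW
  58.0.0.0/9 (58.0.0.0 - 58.127.255.255) -> ISP-GW
  58.0.0.0/10 (58.0.0.0 - 58.63.255.255) -> VPN-HUB
  58.48.0.0/13 (58.48.0.0 - 58.55.255.255) -> ACCESS2
  58.52.0.0/14 (58.52.0.0 - 58.55.255.255) -> WAN-GW
More-specific entries that do NOT match:
  58.53.202.192/26 (58.53.202.192 - 58.53.202.255) does not contain 58.53.74.193
  26.53.74.0/24 (26.53.74.0 - 26.53.74.255) does not contain 58.53.74.193
  26.53.74.0/23 (26.53.74.0 - 26.53.75.255) does not contain 58.53.74.193
  58.53.72.0/23 (58.53.72.0 - 58.53.73.255) does not contain 58.53.74.193
  58.53.66.0/23 (58.53.66.0 - 58.53.67.255) does not contain 58.53.74.193
  50.53.64.0/20 (50.53.64.0 - 50.53.79.255) does not contain 58.53.74.193
  58.52.0.0/17 (58.52.0.0 - 58.52.127.255) does not contain 58.53.74.193
Longest matching prefix is /14 -> next hop WAN-GW.

WAN-GW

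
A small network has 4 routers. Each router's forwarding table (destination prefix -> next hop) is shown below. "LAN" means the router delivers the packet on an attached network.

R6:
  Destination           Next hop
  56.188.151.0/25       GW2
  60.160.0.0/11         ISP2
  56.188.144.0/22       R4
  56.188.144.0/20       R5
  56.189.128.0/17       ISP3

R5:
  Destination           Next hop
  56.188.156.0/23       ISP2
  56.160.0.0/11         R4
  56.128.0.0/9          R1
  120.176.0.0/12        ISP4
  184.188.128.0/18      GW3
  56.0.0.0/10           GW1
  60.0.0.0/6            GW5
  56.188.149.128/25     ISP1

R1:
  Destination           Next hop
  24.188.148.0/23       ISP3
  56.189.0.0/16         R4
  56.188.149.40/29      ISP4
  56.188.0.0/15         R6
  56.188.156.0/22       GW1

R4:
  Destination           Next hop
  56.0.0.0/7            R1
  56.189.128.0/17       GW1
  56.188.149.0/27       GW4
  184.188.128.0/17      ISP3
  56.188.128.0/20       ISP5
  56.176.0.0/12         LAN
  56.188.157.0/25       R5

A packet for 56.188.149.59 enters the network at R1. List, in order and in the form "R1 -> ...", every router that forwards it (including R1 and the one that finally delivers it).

At R1: longest match for 56.188.149.59 is 56.188.0.0/15 -> R6
At R6: longest match for 56.188.149.59 is 56.188.144.0/20 -> R5
At R5: longest match for 56.188.149.59 is 56.160.0.0/11 -> R4
At R4: longest match for 56.188.149.59 is 56.176.0.0/12 -> LAN

R1 -> R6 -> R5 -> R4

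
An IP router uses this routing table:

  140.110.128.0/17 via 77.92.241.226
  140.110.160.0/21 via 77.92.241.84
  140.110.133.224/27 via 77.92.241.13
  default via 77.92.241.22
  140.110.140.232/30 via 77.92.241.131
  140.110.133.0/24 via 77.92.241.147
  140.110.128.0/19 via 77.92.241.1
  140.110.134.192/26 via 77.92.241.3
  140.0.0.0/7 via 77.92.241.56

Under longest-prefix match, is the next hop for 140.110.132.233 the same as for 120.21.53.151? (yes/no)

140.110.132.233: longest match 140.110.128.0/19 -> 77.92.241.1
120.21.53.151: longest match 0.0.0.0/0 -> 77.92.241.22

no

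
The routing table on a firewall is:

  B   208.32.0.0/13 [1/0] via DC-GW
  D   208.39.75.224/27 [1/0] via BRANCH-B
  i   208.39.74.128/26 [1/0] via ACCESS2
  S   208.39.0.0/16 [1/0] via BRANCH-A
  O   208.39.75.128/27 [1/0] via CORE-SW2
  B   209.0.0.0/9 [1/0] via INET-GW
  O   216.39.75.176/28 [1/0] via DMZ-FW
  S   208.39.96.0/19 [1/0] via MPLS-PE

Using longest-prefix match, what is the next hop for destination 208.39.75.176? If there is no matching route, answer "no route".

BRANCH-A

Routes whose prefix contains 208.39.75.176:
  208.32.0.0/13 (208.32.0.0 - 208.39.255.255) -> DC-GW
  208.39.0.0/16 (208.39.0.0 - 208.39.255.255) -> BRANCH-A
More-specific entries that do NOT match:
  216.39.75.176/28 (216.39.75.176 - 216.39.75.191) does not contain 208.39.75.176
  208.39.75.224/27 (208.39.75.224 - 208.39.75.255) does not contain 208.39.75.176
  208.39.75.128/27 (208.39.75.128 - 208.39.75.159) does not contain 208.39.75.176
  208.39.74.128/26 (208.39.74.128 - 208.39.74.191) does not contain 208.39.75.176
  208.39.96.0/19 (208.39.96.0 - 208.39.127.255) does not contain 208.39.75.176
Longest matching prefix is /16 -> next hop BRANCH-A.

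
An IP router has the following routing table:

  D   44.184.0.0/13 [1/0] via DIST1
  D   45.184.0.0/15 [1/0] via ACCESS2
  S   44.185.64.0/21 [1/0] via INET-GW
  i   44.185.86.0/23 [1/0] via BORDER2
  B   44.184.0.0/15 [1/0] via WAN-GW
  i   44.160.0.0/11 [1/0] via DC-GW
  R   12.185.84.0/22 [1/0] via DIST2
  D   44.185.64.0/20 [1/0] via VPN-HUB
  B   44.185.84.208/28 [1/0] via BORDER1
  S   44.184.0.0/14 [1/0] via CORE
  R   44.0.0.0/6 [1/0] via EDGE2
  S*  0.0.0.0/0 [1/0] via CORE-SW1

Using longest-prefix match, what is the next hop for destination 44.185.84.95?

Routes whose prefix contains 44.185.84.95:
  0.0.0.0/0 (default, matches everything) -> CORE-SW1
  44.0.0.0/6 (44.0.0.0 - 47.255.255.255) -> EDGE2
  44.160.0.0/11 (44.160.0.0 - 44.191.255.255) -> DC-GW
  44.184.0.0/13 (44.184.0.0 - 44.191.255.255) -> DIST1
  44.184.0.0/14 (44.184.0.0 - 44.187.255.255) -> CORE
  44.184.0.0/15 (44.184.0.0 - 44.185.255.255) -> WAN-GW
More-specific entries that do NOT match:
  44.185.84.208/28 (44.185.84.208 - 44.185.84.223) does not contain 44.185.84.95
  44.185.86.0/23 (44.185.86.0 - 44.185.87.255) does not contain 44.185.84.95
  12.185.84.0/22 (12.185.84.0 - 12.185.87.255) does not contain 44.185.84.95
  44.185.64.0/21 (44.185.64.0 - 44.185.71.255) does not contain 44.185.84.95
  44.185.64.0/20 (44.185.64.0 - 44.185.79.255) does not contain 44.185.84.95
Longest matching prefix is /15 -> next hop WAN-GW.

WAN-GW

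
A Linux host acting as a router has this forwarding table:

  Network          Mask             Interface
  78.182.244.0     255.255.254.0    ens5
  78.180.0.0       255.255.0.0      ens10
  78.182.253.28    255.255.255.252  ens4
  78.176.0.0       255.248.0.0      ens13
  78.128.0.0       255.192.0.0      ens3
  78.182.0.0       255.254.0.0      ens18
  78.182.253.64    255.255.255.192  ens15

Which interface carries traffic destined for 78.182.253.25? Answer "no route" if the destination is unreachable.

ens18

Routes whose prefix contains 78.182.253.25:
  78.128.0.0/10 (78.128.0.0 - 78.191.255.255) -> ens3
  78.176.0.0/13 (78.176.0.0 - 78.183.255.255) -> ens13
  78.182.0.0/15 (78.182.0.0 - 78.183.255.255) -> ens18
More-specific entries that do NOT match:
  78.182.253.28/30 (78.182.253.28 - 78.182.253.31) does not contain 78.182.253.25
  78.182.253.64/26 (78.182.253.64 - 78.182.253.127) does not contain 78.182.253.25
  78.182.244.0/23 (78.182.244.0 - 78.182.245.255) does not contain 78.182.253.25
  78.180.0.0/16 (78.180.0.0 - 78.180.255.255) does not contain 78.182.253.25
Longest matching prefix is /15 -> interface ens18.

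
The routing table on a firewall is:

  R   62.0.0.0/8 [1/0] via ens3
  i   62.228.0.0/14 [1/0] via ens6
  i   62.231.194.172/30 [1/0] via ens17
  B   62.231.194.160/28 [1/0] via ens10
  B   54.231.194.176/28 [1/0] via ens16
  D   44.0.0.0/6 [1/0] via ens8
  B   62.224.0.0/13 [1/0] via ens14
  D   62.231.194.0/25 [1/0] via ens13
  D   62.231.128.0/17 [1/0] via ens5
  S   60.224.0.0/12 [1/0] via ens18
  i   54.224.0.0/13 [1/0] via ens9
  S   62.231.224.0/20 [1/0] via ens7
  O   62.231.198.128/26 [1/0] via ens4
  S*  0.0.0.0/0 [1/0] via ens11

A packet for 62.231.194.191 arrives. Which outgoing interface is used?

ens5

Routes whose prefix contains 62.231.194.191:
  0.0.0.0/0 (default, matches everything) -> ens11
  62.0.0.0/8 (62.0.0.0 - 62.255.255.255) -> ens3
  62.224.0.0/13 (62.224.0.0 - 62.231.255.255) -> ens14
  62.228.0.0/14 (62.228.0.0 - 62.231.255.255) -> ens6
  62.231.128.0/17 (62.231.128.0 - 62.231.255.255) -> ens5
More-specific entries that do NOT match:
  62.231.194.172/30 (62.231.194.172 - 62.231.194.175) does not contain 62.231.194.191
  62.231.194.160/28 (62.231.194.160 - 62.231.194.175) does not contain 62.231.194.191
  54.231.194.176/28 (54.231.194.176 - 54.231.194.191) does not contain 62.231.194.191
  62.231.198.128/26 (62.231.198.128 - 62.231.198.191) does not contain 62.231.194.191
  62.231.194.0/25 (62.231.194.0 - 62.231.194.127) does not contain 62.231.194.191
  62.231.224.0/20 (62.231.224.0 - 62.231.239.255) does not contain 62.231.194.191
Longest matching prefix is /17 -> interface ens5.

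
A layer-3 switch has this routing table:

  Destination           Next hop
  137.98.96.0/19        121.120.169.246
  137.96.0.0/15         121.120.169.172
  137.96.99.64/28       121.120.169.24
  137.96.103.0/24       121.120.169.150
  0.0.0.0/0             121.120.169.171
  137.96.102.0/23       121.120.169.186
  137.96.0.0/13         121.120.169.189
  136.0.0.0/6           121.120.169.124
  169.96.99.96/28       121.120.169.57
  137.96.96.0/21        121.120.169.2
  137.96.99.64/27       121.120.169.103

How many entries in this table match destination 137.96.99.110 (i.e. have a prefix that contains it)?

Prefixes containing 137.96.99.110:
  0.0.0.0/0 (default, matches everything)
  136.0.0.0/6 (136.0.0.0 - 139.255.255.255)
  137.96.0.0/13 (137.96.0.0 - 137.103.255.255)
  137.96.0.0/15 (137.96.0.0 - 137.97.255.255)
  137.96.96.0/21 (137.96.96.0 - 137.96.103.255)
Total matching entries: 5.

5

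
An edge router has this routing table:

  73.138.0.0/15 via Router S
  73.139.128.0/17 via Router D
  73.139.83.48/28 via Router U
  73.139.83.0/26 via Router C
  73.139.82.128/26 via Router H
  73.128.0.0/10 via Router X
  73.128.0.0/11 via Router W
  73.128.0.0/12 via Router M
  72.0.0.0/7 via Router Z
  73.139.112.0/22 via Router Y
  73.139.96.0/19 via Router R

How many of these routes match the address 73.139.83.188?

5

Prefixes containing 73.139.83.188:
  72.0.0.0/7 (72.0.0.0 - 73.255.255.255)
  73.128.0.0/10 (73.128.0.0 - 73.191.255.255)
  73.128.0.0/11 (73.128.0.0 - 73.159.255.255)
  73.128.0.0/12 (73.128.0.0 - 73.143.255.255)
  73.138.0.0/15 (73.138.0.0 - 73.139.255.255)
Total matching entries: 5.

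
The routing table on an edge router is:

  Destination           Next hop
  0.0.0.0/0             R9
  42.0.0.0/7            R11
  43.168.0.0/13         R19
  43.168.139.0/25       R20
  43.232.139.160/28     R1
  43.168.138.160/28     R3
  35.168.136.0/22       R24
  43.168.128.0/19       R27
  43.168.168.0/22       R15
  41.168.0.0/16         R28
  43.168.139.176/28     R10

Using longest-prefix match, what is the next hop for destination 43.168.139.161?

Routes whose prefix contains 43.168.139.161:
  0.0.0.0/0 (default, matches everything) -> R9
  42.0.0.0/7 (42.0.0.0 - 43.255.255.255) -> R11
  43.168.0.0/13 (43.168.0.0 - 43.175.255.255) -> R19
  43.168.128.0/19 (43.168.128.0 - 43.168.159.255) -> R27
More-specific entries that do NOT match:
  43.232.139.160/28 (43.232.139.160 - 43.232.139.175) does not contain 43.168.139.161
  43.168.138.160/28 (43.168.138.160 - 43.168.138.175) does not contain 43.168.139.161
  43.168.139.176/28 (43.168.139.176 - 43.168.139.191) does not contain 43.168.139.161
  43.168.139.0/25 (43.168.139.0 - 43.168.139.127) does not contain 43.168.139.161
  35.168.136.0/22 (35.168.136.0 - 35.168.139.255) does not contain 43.168.139.161
  43.168.168.0/22 (43.168.168.0 - 43.168.171.255) does not contain 43.168.139.161
Longest matching prefix is /19 -> next hop R27.

R27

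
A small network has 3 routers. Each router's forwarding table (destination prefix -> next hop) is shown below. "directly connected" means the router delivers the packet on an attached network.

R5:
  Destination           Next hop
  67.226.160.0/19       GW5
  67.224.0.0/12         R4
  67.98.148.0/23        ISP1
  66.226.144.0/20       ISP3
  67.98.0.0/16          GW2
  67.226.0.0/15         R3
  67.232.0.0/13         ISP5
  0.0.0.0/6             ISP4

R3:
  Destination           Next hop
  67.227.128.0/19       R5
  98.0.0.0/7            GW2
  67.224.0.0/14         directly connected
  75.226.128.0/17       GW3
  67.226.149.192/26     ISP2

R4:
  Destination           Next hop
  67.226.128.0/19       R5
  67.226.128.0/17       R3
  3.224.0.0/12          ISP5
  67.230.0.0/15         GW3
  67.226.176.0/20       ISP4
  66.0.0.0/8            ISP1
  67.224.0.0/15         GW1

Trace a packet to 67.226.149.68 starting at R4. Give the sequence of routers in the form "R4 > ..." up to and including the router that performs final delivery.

R4 > R5 > R3

At R4: longest match for 67.226.149.68 is 67.226.128.0/19 -> R5
At R5: longest match for 67.226.149.68 is 67.226.0.0/15 -> R3
At R3: longest match for 67.226.149.68 is 67.224.0.0/14 -> directly connected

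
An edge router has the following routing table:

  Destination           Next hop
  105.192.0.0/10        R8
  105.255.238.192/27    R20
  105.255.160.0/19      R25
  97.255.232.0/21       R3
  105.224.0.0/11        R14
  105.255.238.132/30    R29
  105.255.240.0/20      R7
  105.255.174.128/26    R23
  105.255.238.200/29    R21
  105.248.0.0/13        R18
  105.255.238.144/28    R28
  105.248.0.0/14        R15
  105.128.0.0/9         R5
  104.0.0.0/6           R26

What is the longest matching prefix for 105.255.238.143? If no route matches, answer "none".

Entries matching 105.255.238.143:
  104.0.0.0/6 (104.0.0.0 - 107.255.255.255)
  105.128.0.0/9 (105.128.0.0 - 105.255.255.255)
  105.192.0.0/10 (105.192.0.0 - 105.255.255.255)
  105.224.0.0/11 (105.224.0.0 - 105.255.255.255)
  105.248.0.0/13 (105.248.0.0 - 105.255.255.255)
Most specific is 105.248.0.0/13.

105.248.0.0/13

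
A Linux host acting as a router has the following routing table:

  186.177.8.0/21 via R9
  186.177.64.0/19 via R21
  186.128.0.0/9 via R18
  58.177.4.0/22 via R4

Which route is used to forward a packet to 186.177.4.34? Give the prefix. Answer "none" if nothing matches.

Entries matching 186.177.4.34:
  186.128.0.0/9 (186.128.0.0 - 186.255.255.255)
Most specific is 186.128.0.0/9.

186.128.0.0/9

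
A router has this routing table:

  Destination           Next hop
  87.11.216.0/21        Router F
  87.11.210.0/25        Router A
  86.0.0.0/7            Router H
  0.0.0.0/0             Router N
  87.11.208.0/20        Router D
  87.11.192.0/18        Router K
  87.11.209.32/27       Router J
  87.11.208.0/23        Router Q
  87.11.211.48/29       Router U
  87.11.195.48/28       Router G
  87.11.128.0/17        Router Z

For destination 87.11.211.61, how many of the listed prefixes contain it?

Prefixes containing 87.11.211.61:
  0.0.0.0/0 (default, matches everything)
  86.0.0.0/7 (86.0.0.0 - 87.255.255.255)
  87.11.128.0/17 (87.11.128.0 - 87.11.255.255)
  87.11.192.0/18 (87.11.192.0 - 87.11.255.255)
  87.11.208.0/20 (87.11.208.0 - 87.11.223.255)
Total matching entries: 5.

5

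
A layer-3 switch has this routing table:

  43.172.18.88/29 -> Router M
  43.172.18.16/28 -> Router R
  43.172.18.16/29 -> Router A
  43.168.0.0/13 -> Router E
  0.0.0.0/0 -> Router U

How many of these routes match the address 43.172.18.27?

Prefixes containing 43.172.18.27:
  0.0.0.0/0 (default, matches everything)
  43.168.0.0/13 (43.168.0.0 - 43.175.255.255)
  43.172.18.16/28 (43.172.18.16 - 43.172.18.31)
Total matching entries: 3.

3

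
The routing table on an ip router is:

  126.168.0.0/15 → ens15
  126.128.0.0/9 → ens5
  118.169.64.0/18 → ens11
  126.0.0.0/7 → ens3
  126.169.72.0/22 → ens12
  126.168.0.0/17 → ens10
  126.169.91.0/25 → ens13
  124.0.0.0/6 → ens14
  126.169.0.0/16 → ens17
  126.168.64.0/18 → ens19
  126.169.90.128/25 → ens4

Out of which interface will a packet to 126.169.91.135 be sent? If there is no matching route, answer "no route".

Routes whose prefix contains 126.169.91.135:
  124.0.0.0/6 (124.0.0.0 - 127.255.255.255) -> ens14
  126.0.0.0/7 (126.0.0.0 - 127.255.255.255) -> ens3
  126.128.0.0/9 (126.128.0.0 - 126.255.255.255) -> ens5
  126.168.0.0/15 (126.168.0.0 - 126.169.255.255) -> ens15
  126.169.0.0/16 (126.169.0.0 - 126.169.255.255) -> ens17
More-specific entries that do NOT match:
  126.169.91.0/25 (126.169.91.0 - 126.169.91.127) does not contain 126.169.91.135
  126.169.90.128/25 (126.169.90.128 - 126.169.90.255) does not contain 126.169.91.135
  126.169.72.0/22 (126.169.72.0 - 126.169.75.255) does not contain 126.169.91.135
  118.169.64.0/18 (118.169.64.0 - 118.169.127.255) does not contain 126.169.91.135
  126.168.64.0/18 (126.168.64.0 - 126.168.127.255) does not contain 126.169.91.135
  126.168.0.0/17 (126.168.0.0 - 126.168.127.255) does not contain 126.169.91.135
Longest matching prefix is /16 -> interface ens17.

ens17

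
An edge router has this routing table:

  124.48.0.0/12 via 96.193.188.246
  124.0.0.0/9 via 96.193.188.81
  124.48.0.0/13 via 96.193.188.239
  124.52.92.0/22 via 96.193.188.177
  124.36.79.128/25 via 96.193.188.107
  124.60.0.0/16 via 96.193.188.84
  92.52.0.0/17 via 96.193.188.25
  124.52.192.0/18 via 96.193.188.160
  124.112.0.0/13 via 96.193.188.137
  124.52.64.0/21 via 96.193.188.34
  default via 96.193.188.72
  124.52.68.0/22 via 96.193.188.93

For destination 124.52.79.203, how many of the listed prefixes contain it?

4

Prefixes containing 124.52.79.203:
  0.0.0.0/0 (default, matches everything)
  124.0.0.0/9 (124.0.0.0 - 124.127.255.255)
  124.48.0.0/12 (124.48.0.0 - 124.63.255.255)
  124.48.0.0/13 (124.48.0.0 - 124.55.255.255)
Total matching entries: 4.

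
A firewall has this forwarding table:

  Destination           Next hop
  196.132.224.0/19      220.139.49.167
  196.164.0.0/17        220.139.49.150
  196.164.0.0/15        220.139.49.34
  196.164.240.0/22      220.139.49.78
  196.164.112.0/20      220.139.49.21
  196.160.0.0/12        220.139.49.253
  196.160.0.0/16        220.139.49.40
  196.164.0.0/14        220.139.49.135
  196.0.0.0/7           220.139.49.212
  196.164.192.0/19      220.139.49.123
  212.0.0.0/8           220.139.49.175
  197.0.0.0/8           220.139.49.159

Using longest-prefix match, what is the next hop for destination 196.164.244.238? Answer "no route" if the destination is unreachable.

220.139.49.34

Routes whose prefix contains 196.164.244.238:
  196.0.0.0/7 (196.0.0.0 - 197.255.255.255) -> 220.139.49.212
  196.160.0.0/12 (196.160.0.0 - 196.175.255.255) -> 220.139.49.253
  196.164.0.0/14 (196.164.0.0 - 196.167.255.255) -> 220.139.49.135
  196.164.0.0/15 (196.164.0.0 - 196.165.255.255) -> 220.139.49.34
More-specific entries that do NOT match:
  196.164.240.0/22 (196.164.240.0 - 196.164.243.255) does not contain 196.164.244.238
  196.164.112.0/20 (196.164.112.0 - 196.164.127.255) does not contain 196.164.244.238
  196.132.224.0/19 (196.132.224.0 - 196.132.255.255) does not contain 196.164.244.238
  196.164.192.0/19 (196.164.192.0 - 196.164.223.255) does not contain 196.164.244.238
  196.164.0.0/17 (196.164.0.0 - 196.164.127.255) does not contain 196.164.244.238
  196.160.0.0/16 (196.160.0.0 - 196.160.255.255) does not contain 196.164.244.238
Longest matching prefix is /15 -> next hop 220.139.49.34.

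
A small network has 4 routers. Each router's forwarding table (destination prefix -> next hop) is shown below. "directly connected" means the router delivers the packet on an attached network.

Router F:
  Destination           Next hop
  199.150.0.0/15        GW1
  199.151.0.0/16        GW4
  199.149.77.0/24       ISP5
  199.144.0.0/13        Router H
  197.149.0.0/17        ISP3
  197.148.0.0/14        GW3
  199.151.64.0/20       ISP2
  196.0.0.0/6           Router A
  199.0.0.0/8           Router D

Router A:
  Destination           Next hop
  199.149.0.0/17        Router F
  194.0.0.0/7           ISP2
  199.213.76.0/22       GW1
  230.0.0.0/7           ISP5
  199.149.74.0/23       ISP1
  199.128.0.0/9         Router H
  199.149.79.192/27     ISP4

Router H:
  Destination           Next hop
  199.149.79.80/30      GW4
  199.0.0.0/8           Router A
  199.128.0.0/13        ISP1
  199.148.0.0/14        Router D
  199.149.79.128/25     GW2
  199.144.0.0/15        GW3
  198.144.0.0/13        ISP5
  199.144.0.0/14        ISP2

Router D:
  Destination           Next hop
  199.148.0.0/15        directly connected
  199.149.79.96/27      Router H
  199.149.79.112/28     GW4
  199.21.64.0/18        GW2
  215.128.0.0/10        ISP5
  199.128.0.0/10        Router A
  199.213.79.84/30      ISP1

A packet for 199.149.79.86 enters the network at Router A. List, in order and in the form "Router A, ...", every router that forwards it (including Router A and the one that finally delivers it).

At Router A: longest match for 199.149.79.86 is 199.149.0.0/17 -> Router F
At Router F: longest match for 199.149.79.86 is 199.144.0.0/13 -> Router H
At Router H: longest match for 199.149.79.86 is 199.148.0.0/14 -> Router D
At Router D: longest match for 199.149.79.86 is 199.148.0.0/15 -> directly connected

Router A, Router F, Router H, Router D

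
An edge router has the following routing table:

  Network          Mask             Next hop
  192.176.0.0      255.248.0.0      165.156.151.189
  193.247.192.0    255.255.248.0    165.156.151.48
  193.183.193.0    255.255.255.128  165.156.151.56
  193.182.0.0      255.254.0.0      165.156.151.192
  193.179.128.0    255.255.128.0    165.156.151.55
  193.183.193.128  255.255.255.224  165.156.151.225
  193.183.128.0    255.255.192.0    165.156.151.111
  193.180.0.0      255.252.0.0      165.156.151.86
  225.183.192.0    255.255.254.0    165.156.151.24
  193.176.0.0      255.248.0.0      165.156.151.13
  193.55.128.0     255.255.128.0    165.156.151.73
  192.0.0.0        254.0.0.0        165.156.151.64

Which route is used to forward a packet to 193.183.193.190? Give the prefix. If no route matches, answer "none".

Entries matching 193.183.193.190:
  192.0.0.0/7 (192.0.0.0 - 193.255.255.255)
  193.176.0.0/13 (193.176.0.0 - 193.183.255.255)
  193.180.0.0/14 (193.180.0.0 - 193.183.255.255)
  193.182.0.0/15 (193.182.0.0 - 193.183.255.255)
Most specific is 193.182.0.0/15.

193.182.0.0/15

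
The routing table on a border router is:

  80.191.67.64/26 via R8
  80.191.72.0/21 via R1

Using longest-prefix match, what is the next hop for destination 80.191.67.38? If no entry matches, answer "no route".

no route

No entry's prefix contains 80.191.67.38; there is no default route.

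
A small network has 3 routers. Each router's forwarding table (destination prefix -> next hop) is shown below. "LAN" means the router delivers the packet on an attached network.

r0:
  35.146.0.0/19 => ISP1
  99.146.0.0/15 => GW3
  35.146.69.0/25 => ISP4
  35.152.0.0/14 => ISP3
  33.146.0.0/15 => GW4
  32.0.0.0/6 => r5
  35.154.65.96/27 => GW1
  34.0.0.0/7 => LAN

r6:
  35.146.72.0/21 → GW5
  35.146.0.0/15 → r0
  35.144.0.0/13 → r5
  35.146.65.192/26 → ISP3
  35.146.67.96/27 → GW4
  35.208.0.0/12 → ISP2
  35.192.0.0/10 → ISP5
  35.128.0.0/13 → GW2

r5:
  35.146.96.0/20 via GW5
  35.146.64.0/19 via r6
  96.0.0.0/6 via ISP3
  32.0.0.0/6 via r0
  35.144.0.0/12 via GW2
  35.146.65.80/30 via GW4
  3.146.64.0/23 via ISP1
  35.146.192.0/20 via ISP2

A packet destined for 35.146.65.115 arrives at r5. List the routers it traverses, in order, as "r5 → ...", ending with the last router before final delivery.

At r5: longest match for 35.146.65.115 is 35.146.64.0/19 -> r6
At r6: longest match for 35.146.65.115 is 35.146.0.0/15 -> r0
At r0: longest match for 35.146.65.115 is 34.0.0.0/7 -> LAN

r5 → r6 → r0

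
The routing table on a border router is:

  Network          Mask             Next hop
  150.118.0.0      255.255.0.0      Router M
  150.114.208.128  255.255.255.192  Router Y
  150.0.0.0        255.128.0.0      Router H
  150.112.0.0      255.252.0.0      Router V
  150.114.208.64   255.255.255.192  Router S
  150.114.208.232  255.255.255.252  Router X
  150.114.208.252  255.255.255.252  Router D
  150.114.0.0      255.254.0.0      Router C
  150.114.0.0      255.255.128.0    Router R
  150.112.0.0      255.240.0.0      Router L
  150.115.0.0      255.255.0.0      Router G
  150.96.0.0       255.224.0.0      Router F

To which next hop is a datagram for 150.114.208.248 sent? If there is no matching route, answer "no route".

Router C

Routes whose prefix contains 150.114.208.248:
  150.0.0.0/9 (150.0.0.0 - 150.127.255.255) -> Router H
  150.96.0.0/11 (150.96.0.0 - 150.127.255.255) -> Router F
  150.112.0.0/12 (150.112.0.0 - 150.127.255.255) -> Router L
  150.112.0.0/14 (150.112.0.0 - 150.115.255.255) -> Router V
  150.114.0.0/15 (150.114.0.0 - 150.115.255.255) -> Router C
More-specific entries that do NOT match:
  150.114.208.232/30 (150.114.208.232 - 150.114.208.235) does not contain 150.114.208.248
  150.114.208.252/30 (150.114.208.252 - 150.114.208.255) does not contain 150.114.208.248
  150.114.208.128/26 (150.114.208.128 - 150.114.208.191) does not contain 150.114.208.248
  150.114.208.64/26 (150.114.208.64 - 150.114.208.127) does not contain 150.114.208.248
  150.114.0.0/17 (150.114.0.0 - 150.114.127.255) does not contain 150.114.208.248
  150.118.0.0/16 (150.118.0.0 - 150.118.255.255) does not contain 150.114.208.248
  150.115.0.0/16 (150.115.0.0 - 150.115.255.255) does not contain 150.114.208.248
Longest matching prefix is /15 -> next hop Router C.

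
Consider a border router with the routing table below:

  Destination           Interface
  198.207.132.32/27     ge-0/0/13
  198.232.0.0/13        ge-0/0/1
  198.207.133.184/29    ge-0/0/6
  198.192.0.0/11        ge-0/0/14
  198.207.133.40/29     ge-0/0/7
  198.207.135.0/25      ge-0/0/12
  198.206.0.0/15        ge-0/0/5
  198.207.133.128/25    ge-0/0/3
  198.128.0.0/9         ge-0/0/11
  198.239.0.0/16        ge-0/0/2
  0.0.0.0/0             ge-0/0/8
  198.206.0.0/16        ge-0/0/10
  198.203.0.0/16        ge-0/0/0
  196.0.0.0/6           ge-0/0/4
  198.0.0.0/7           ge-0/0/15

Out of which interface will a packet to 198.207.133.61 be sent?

ge-0/0/5

Routes whose prefix contains 198.207.133.61:
  0.0.0.0/0 (default, matches everything) -> ge-0/0/8
  196.0.0.0/6 (196.0.0.0 - 199.255.255.255) -> ge-0/0/4
  198.0.0.0/7 (198.0.0.0 - 199.255.255.255) -> ge-0/0/15
  198.128.0.0/9 (198.128.0.0 - 198.255.255.255) -> ge-0/0/11
  198.192.0.0/11 (198.192.0.0 - 198.223.255.255) -> ge-0/0/14
  198.206.0.0/15 (198.206.0.0 - 198.207.255.255) -> ge-0/0/5
More-specific entries that do NOT match:
  198.207.133.184/29 (198.207.133.184 - 198.207.133.191) does not contain 198.207.133.61
  198.207.133.40/29 (198.207.133.40 - 198.207.133.47) does not contain 198.207.133.61
  198.207.132.32/27 (198.207.132.32 - 198.207.132.63) does not contain 198.207.133.61
  198.207.135.0/25 (198.207.135.0 - 198.207.135.127) does not contain 198.207.133.61
  198.207.133.128/25 (198.207.133.128 - 198.207.133.255) does not contain 198.207.133.61
  198.239.0.0/16 (198.239.0.0 - 198.239.255.255) does not contain 198.207.133.61
  198.206.0.0/16 (198.206.0.0 - 198.206.255.255) does not contain 198.207.133.61
  198.203.0.0/16 (198.203.0.0 - 198.203.255.255) does not contain 198.207.133.61
Longest matching prefix is /15 -> interface ge-0/0/5.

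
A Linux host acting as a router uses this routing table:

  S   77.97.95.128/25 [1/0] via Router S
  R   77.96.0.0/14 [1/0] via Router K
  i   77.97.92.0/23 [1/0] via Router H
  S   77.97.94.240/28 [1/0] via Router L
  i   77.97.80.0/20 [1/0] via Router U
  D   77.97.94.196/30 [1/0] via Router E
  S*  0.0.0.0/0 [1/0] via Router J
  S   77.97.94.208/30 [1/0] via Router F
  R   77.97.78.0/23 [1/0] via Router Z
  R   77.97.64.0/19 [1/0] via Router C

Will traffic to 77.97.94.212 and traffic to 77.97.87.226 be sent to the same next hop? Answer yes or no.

77.97.94.212: longest match 77.97.80.0/20 -> Router U
77.97.87.226: longest match 77.97.80.0/20 -> Router U

yes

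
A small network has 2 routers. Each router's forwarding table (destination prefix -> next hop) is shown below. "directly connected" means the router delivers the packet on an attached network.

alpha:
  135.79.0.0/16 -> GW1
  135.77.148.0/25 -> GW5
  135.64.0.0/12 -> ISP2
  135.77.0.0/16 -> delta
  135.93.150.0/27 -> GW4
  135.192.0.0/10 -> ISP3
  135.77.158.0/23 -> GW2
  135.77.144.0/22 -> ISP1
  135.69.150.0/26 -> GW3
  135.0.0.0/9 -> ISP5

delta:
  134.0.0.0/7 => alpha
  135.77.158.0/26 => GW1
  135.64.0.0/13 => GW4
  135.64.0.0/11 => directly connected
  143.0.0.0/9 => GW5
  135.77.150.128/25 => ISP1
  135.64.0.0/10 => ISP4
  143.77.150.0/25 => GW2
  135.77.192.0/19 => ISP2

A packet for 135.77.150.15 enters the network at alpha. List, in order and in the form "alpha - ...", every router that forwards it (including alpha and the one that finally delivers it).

alpha - delta

At alpha: longest match for 135.77.150.15 is 135.77.0.0/16 -> delta
At delta: longest match for 135.77.150.15 is 135.64.0.0/11 -> directly connected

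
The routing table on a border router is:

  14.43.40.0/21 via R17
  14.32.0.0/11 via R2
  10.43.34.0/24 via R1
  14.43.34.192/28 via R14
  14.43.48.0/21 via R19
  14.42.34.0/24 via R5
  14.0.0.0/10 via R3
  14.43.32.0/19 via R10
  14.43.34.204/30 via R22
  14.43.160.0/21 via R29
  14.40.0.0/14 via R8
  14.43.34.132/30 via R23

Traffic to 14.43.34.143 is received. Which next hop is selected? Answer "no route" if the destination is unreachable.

Routes whose prefix contains 14.43.34.143:
  14.0.0.0/10 (14.0.0.0 - 14.63.255.255) -> R3
  14.32.0.0/11 (14.32.0.0 - 14.63.255.255) -> R2
  14.40.0.0/14 (14.40.0.0 - 14.43.255.255) -> R8
  14.43.32.0/19 (14.43.32.0 - 14.43.63.255) -> R10
More-specific entries that do NOT match:
  14.43.34.204/30 (14.43.34.204 - 14.43.34.207) does not contain 14.43.34.143
  14.43.34.132/30 (14.43.34.132 - 14.43.34.135) does not contain 14.43.34.143
  14.43.34.192/28 (14.43.34.192 - 14.43.34.207) does not contain 14.43.34.143
  10.43.34.0/24 (10.43.34.0 - 10.43.34.255) does not contain 14.43.34.143
  14.42.34.0/24 (14.42.34.0 - 14.42.34.255) does not contain 14.43.34.143
  14.43.40.0/21 (14.43.40.0 - 14.43.47.255) does not contain 14.43.34.143
  14.43.48.0/21 (14.43.48.0 - 14.43.55.255) does not contain 14.43.34.143
  14.43.160.0/21 (14.43.160.0 - 14.43.167.255) does not contain 14.43.34.143
Longest matching prefix is /19 -> next hop R10.

R10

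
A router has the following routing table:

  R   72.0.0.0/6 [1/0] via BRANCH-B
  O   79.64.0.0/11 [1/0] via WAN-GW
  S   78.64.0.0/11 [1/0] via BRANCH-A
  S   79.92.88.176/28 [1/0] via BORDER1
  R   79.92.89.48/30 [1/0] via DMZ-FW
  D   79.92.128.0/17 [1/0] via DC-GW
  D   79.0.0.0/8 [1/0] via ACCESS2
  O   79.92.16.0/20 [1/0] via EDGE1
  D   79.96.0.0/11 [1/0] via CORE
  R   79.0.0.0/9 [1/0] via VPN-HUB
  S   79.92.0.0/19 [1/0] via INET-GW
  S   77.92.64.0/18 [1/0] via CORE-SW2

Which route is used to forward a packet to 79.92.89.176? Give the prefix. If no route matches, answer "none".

Entries matching 79.92.89.176:
  79.0.0.0/8 (79.0.0.0 - 79.255.255.255)
  79.0.0.0/9 (79.0.0.0 - 79.127.255.255)
  79.64.0.0/11 (79.64.0.0 - 79.95.255.255)
Most specific is 79.64.0.0/11.

79.64.0.0/11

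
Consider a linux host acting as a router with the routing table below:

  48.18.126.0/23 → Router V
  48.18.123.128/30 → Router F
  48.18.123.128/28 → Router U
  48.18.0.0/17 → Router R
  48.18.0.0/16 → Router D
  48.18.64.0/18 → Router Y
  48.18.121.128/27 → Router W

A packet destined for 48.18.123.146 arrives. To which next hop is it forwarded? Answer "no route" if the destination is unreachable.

Routes whose prefix contains 48.18.123.146:
  48.18.0.0/16 (48.18.0.0 - 48.18.255.255) -> Router D
  48.18.0.0/17 (48.18.0.0 - 48.18.127.255) -> Router R
  48.18.64.0/18 (48.18.64.0 - 48.18.127.255) -> Router Y
More-specific entries that do NOT match:
  48.18.123.128/30 (48.18.123.128 - 48.18.123.131) does not contain 48.18.123.146
  48.18.123.128/28 (48.18.123.128 - 48.18.123.143) does not contain 48.18.123.146
  48.18.121.128/27 (48.18.121.128 - 48.18.121.159) does not contain 48.18.123.146
  48.18.126.0/23 (48.18.126.0 - 48.18.127.255) does not contain 48.18.123.146
Longest matching prefix is /18 -> next hop Router Y.

Router Y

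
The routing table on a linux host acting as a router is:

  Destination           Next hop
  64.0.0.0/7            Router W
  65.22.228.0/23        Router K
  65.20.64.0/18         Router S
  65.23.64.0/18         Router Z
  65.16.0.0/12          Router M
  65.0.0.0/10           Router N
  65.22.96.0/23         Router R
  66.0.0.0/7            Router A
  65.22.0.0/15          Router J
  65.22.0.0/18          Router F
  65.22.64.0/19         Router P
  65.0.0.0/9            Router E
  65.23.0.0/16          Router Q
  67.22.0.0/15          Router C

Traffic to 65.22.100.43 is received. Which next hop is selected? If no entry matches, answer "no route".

Router J

Routes whose prefix contains 65.22.100.43:
  64.0.0.0/7 (64.0.0.0 - 65.255.255.255) -> Router W
  65.0.0.0/9 (65.0.0.0 - 65.127.255.255) -> Router E
  65.0.0.0/10 (65.0.0.0 - 65.63.255.255) -> Router N
  65.16.0.0/12 (65.16.0.0 - 65.31.255.255) -> Router M
  65.22.0.0/15 (65.22.0.0 - 65.23.255.255) -> Router J
More-specific entries that do NOT match:
  65.22.228.0/23 (65.22.228.0 - 65.22.229.255) does not contain 65.22.100.43
  65.22.96.0/23 (65.22.96.0 - 65.22.97.255) does not contain 65.22.100.43
  65.22.64.0/19 (65.22.64.0 - 65.22.95.255) does not contain 65.22.100.43
  65.20.64.0/18 (65.20.64.0 - 65.20.127.255) does not contain 65.22.100.43
  65.23.64.0/18 (65.23.64.0 - 65.23.127.255) does not contain 65.22.100.43
  65.22.0.0/18 (65.22.0.0 - 65.22.63.255) does not contain 65.22.100.43
  65.23.0.0/16 (65.23.0.0 - 65.23.255.255) does not contain 65.22.100.43
Longest matching prefix is /15 -> next hop Router J.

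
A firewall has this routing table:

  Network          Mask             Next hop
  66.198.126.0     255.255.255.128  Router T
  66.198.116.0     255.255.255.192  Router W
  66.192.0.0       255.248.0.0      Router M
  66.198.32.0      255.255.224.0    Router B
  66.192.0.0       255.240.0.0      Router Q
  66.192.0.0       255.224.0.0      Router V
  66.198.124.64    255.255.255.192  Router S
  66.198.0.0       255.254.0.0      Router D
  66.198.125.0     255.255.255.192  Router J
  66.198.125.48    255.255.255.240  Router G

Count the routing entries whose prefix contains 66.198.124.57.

Prefixes containing 66.198.124.57:
  66.192.0.0/11 (66.192.0.0 - 66.223.255.255)
  66.192.0.0/12 (66.192.0.0 - 66.207.255.255)
  66.192.0.0/13 (66.192.0.0 - 66.199.255.255)
  66.198.0.0/15 (66.198.0.0 - 66.199.255.255)
Total matching entries: 4.

4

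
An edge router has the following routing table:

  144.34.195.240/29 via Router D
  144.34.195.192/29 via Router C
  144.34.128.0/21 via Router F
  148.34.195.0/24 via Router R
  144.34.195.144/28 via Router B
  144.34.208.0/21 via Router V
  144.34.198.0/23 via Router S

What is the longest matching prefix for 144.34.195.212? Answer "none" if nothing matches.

none

144.34.195.212 is outside every listed prefix and there is no default route.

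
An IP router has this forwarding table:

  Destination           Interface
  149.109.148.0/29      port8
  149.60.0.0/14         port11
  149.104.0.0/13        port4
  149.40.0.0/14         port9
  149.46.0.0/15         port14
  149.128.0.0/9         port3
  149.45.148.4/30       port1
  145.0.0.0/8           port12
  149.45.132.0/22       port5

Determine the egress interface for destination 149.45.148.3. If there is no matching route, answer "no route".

no route

No entry's prefix contains 149.45.148.3; there is no default route.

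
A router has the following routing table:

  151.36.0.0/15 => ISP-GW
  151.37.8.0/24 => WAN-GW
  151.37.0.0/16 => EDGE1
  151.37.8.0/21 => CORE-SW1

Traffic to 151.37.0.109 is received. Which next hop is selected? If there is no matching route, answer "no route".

Routes whose prefix contains 151.37.0.109:
  151.36.0.0/15 (151.36.0.0 - 151.37.255.255) -> ISP-GW
  151.37.0.0/16 (151.37.0.0 - 151.37.255.255) -> EDGE1
More-specific entries that do NOT match:
  151.37.8.0/24 (151.37.8.0 - 151.37.8.255) does not contain 151.37.0.109
  151.37.8.0/21 (151.37.8.0 - 151.37.15.255) does not contain 151.37.0.109
Longest matching prefix is /16 -> next hop EDGE1.

EDGE1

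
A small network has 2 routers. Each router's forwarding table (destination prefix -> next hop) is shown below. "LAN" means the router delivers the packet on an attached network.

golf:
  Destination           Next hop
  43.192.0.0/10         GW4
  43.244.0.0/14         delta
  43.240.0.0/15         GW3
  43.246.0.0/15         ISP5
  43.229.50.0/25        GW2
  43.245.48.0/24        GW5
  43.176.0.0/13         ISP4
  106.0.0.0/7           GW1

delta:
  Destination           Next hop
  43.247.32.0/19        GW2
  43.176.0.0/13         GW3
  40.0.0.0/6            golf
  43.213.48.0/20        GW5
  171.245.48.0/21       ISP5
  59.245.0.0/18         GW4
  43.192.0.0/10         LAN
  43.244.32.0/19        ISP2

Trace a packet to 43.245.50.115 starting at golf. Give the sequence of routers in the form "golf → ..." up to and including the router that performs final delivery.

golf → delta

At golf: longest match for 43.245.50.115 is 43.244.0.0/14 -> delta
At delta: longest match for 43.245.50.115 is 43.192.0.0/10 -> LAN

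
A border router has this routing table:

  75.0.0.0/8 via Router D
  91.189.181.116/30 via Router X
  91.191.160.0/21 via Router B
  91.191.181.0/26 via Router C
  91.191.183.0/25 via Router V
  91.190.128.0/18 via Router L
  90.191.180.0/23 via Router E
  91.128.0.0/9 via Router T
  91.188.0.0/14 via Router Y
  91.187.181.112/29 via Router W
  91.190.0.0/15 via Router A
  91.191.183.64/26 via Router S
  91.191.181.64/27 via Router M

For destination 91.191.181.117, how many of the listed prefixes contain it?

Prefixes containing 91.191.181.117:
  91.128.0.0/9 (91.128.0.0 - 91.255.255.255)
  91.188.0.0/14 (91.188.0.0 - 91.191.255.255)
  91.190.0.0/15 (91.190.0.0 - 91.191.255.255)
Total matching entries: 3.

3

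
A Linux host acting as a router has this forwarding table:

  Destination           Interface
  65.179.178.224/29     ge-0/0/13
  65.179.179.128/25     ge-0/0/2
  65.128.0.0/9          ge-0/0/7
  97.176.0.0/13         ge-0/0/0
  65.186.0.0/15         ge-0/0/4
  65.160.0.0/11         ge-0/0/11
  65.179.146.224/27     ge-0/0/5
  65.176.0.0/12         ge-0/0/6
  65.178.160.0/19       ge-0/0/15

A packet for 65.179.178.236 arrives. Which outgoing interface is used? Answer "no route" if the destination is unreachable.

Routes whose prefix contains 65.179.178.236:
  65.128.0.0/9 (65.128.0.0 - 65.255.255.255) -> ge-0/0/7
  65.160.0.0/11 (65.160.0.0 - 65.191.255.255) -> ge-0/0/11
  65.176.0.0/12 (65.176.0.0 - 65.191.255.255) -> ge-0/0/6
More-specific entries that do NOT match:
  65.179.178.224/29 (65.179.178.224 - 65.179.178.231) does not contain 65.179.178.236
  65.179.146.224/27 (65.179.146.224 - 65.179.146.255) does not contain 65.179.178.236
  65.179.179.128/25 (65.179.179.128 - 65.179.179.255) does not contain 65.179.178.236
  65.178.160.0/19 (65.178.160.0 - 65.178.191.255) does not contain 65.179.178.236
  65.186.0.0/15 (65.186.0.0 - 65.187.255.255) does not contain 65.179.178.236
  97.176.0.0/13 (97.176.0.0 - 97.183.255.255) does not contain 65.179.178.236
Longest matching prefix is /12 -> interface ge-0/0/6.

ge-0/0/6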